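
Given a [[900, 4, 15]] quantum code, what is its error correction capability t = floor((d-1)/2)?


Code parameters: [[900, 4, 15]], distance d = 15.
Number of correctable errors = floor((d-1)/2)
= floor((15 - 1)/2)
= floor(14/2)
= 7

7


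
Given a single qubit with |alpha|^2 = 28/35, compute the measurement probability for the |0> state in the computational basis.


|alpha|^2 = 28/35 = 0.8000
|beta|^2 = 1 - 28/35 = 7/35 = 0.2000
P(|0>) = |alpha|^2 = 0.8000

0.8000


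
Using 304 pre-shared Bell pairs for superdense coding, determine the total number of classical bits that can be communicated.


Superdense coding allows 2 classical bits per shared entangled pair.
304 pair(s) -> 2 * 304 = 608 classical bits

608


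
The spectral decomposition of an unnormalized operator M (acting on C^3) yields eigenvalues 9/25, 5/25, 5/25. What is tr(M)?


tr(M) = sum of eigenvalues
= 9/25 + 5/25 + 5/25
= 19/25
= 0.7600

0.7600


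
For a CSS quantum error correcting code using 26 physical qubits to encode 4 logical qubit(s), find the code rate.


Code rate R = k/n
= 4/26
= 0.1538

0.1538


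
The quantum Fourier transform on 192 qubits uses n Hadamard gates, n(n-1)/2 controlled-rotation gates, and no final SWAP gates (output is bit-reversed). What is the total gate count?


Hadamard gates: 192
Controlled rotations: n*(n-1)/2 = 192*191/2 = 18336
SWAP gates: 0 (omitted)
Total = 192 + 18336
= 18528

18528


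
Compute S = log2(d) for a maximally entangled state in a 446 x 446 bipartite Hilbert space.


For a maximally entangled state in d x d:
S = log2(d) = log2(446)
= 8.8009

8.8009


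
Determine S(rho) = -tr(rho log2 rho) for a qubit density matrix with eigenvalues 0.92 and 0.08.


S = -p*log2(p) - (1-p)*log2(1-p)
p = 0.9200, 1-p = 0.0800
= -0.9200 * log2(0.9200) - 0.0800 * log2(0.0800)
= -(-0.1107) - (-0.2915)
= 0.4022

0.4022


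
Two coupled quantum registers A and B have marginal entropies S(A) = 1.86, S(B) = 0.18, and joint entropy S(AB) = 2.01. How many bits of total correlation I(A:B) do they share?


I(A:B) = S(A) + S(B) - S(AB)
= 1.86 + 0.18 - 2.01
= 0.0300

0.0300


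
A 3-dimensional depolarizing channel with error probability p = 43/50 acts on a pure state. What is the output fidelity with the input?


F = (1-p) + p/d
= (1 - 0.8600) + 0.8600/3
= 0.1400 + 0.2867
= 0.4267

0.4267


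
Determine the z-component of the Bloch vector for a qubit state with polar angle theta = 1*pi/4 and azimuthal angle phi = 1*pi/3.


theta = 0.7854, phi = 1.0472
r_z = cos(theta) = 0.7071

0.7071


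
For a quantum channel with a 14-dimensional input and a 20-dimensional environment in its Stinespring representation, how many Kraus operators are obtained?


Tracing out the environment in an orthonormal basis {|i>_E} gives Kraus operators K_i = <i|_E U |0>_E.
Number of Kraus operators = dim(H_env) = d_env
= 20

20


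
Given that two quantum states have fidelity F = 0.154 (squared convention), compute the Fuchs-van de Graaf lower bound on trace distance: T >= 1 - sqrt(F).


Fuchs-van de Graaf (squared-fidelity convention): 1 - sqrt(F) <= T <= sqrt(1 - F).
Lower bound: T >= 1 - sqrt(F)
sqrt(F) = sqrt(0.154) = 0.3924
T >= 1 - 0.3924
T >= 0.6076

0.6076


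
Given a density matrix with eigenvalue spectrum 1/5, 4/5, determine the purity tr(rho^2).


tr(rho^2) = sum of eigenvalues squared
= (1/5)^2 + (4/5)^2
= (1 + 16) / 25
= 17/25
= 0.6800

0.6800


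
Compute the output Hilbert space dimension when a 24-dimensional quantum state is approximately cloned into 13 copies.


Output space = H^(tensor 13) where dim(H) = 24
dim = 24^13
= 576 (after 2 factors)
= 13824 (after 3 factors)
= 331776 (after 4 factors)
= 7962624 (after 5 factors)
= 191102976 (after 6 factors)
= 4586471424 (after 7 factors)
= 110075314176 (after 8 factors)
= 2641807540224 (after 9 factors)
= 63403380965376 (after 10 factors)
= 1521681143169024 (after 11 factors)
= 36520347436056576 (after 12 factors)
= 876488338465357824 (after 13 factors)
= 876488338465357824

876488338465357824


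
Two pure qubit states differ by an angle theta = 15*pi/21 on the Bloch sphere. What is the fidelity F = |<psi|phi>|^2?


For states separated by angle theta on Bloch sphere:
F = cos^2(theta/2)
theta = 15*pi/21 = 2.2440
theta/2 = 1.1220
cos(theta/2) = 0.4339
F = 0.1883

0.1883


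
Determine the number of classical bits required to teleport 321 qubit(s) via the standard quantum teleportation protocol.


Quantum teleportation requires 2 classical bits per qubit teleported.
321 qubit(s) -> 2 * 321 = 642 classical bits

642


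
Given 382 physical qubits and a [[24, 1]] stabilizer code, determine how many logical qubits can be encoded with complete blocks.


Each code block uses 24 physical qubits for 1 logical qubit(s).
Number of complete blocks = floor(382 / 24) = 15
Logical qubits = 15 * 1
= 15

15


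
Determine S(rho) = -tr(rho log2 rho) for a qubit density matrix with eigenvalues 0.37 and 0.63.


S = -p*log2(p) - (1-p)*log2(1-p)
p = 0.3700, 1-p = 0.6300
= -0.3700 * log2(0.3700) - 0.6300 * log2(0.6300)
= -(-0.5307) - (-0.4199)
= 0.9507

0.9507


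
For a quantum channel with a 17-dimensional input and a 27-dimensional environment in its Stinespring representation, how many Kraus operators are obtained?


Tracing out the environment in an orthonormal basis {|i>_E} gives Kraus operators K_i = <i|_E U |0>_E.
Number of Kraus operators = dim(H_env) = d_env
= 27

27


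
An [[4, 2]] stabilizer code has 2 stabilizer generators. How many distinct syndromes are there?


Each stabilizer generator gives a binary (+1 or -1) measurement outcome.
With 2 independent generators:
Total syndromes = 2^2
= 4

4


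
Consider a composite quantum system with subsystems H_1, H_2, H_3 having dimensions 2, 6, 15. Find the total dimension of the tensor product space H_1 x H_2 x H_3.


dim(H_1 x H_2 x H_3) = 2 * 6 * 15
= 12 * 15
= 180

180


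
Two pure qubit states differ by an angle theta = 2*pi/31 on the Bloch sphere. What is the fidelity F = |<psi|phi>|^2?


For states separated by angle theta on Bloch sphere:
F = cos^2(theta/2)
theta = 2*pi/31 = 0.2027
theta/2 = 0.1013
cos(theta/2) = 0.9949
F = 0.9898

0.9898


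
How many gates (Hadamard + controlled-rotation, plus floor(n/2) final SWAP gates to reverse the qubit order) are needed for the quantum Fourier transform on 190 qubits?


Hadamard gates: 190
Controlled rotations: n*(n-1)/2 = 190*189/2 = 17955
SWAP gates: floor(n/2) = floor(190/2) = 95
Total = 190 + 17955 + 95
= 18240

18240


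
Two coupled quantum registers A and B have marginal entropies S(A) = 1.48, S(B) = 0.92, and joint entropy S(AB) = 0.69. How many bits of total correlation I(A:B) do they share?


I(A:B) = S(A) + S(B) - S(AB)
= 1.48 + 0.92 - 0.69
= 1.7100

1.7100


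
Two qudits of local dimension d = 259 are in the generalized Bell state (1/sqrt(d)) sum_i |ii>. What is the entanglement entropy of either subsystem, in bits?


For a maximally entangled state in d x d:
S = log2(d) = log2(259)
= 8.0168

8.0168


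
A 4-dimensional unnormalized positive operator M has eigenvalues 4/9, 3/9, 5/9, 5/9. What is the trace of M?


tr(M) = sum of eigenvalues
= 4/9 + 3/9 + 5/9 + 5/9
= 17/9
= 1.8889

1.8889


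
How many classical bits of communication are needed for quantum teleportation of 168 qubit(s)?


Quantum teleportation requires 2 classical bits per qubit teleported.
168 qubit(s) -> 2 * 168 = 336 classical bits

336


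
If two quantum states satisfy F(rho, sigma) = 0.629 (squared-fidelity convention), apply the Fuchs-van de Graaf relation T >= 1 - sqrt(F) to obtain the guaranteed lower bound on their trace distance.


Fuchs-van de Graaf (squared-fidelity convention): 1 - sqrt(F) <= T <= sqrt(1 - F).
Lower bound: T >= 1 - sqrt(F)
sqrt(F) = sqrt(0.629) = 0.7931
T >= 1 - 0.7931
T >= 0.2069

0.2069


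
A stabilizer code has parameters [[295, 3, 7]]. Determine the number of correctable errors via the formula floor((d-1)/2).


Code parameters: [[295, 3, 7]], distance d = 7.
Number of correctable errors = floor((d-1)/2)
= floor((7 - 1)/2)
= floor(6/2)
= 3

3


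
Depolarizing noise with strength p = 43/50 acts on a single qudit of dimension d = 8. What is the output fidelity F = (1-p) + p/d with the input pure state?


F = (1-p) + p/d
= (1 - 0.8600) + 0.8600/8
= 0.1400 + 0.1075
= 0.2475

0.2475


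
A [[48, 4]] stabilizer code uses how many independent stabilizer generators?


For an [[n,k]] stabilizer code:
Number of stabilizer generators = n - k
= 48 - 4
= 44

44


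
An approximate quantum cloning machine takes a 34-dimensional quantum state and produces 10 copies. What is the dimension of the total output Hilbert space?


Output space = H^(tensor 10) where dim(H) = 34
dim = 34^10
= 1156 (after 2 factors)
= 39304 (after 3 factors)
= 1336336 (after 4 factors)
= 45435424 (after 5 factors)
= 1544804416 (after 6 factors)
= 52523350144 (after 7 factors)
= 1785793904896 (after 8 factors)
= 60716992766464 (after 9 factors)
= 2064377754059776 (after 10 factors)
= 2064377754059776

2064377754059776


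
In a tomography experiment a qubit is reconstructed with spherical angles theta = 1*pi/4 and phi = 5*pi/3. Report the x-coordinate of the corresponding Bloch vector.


theta = 0.7854, phi = 5.2360
r_x = sin(theta)*cos(phi) = 0.7071 * 0.5000
r_x = 0.3536

0.3536


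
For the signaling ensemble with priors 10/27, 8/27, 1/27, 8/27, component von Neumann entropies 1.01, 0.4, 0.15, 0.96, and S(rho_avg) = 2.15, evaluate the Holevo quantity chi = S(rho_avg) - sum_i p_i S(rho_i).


chi = S(rho) - sum_i p_i * S(rho_i)
Weighted entropy = 10/27 * 1.01 + 8/27 * 0.4 + 1/27 * 0.15 + 8/27 * 0.96
= 0.7826
chi = 2.15 - 0.7826
= 1.3674

1.3674


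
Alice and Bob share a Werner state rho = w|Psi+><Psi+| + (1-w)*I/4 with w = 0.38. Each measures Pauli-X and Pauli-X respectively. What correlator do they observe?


|Psi+> = (|01> + |10>)/sqrt(2)
For the pure Bell state, <X_A X_B> = +1 (Bell-state Pauli correlator).
The maximally-mixed part I/4 has tr(I/4 * P tensor P) = 0 for any traceless Pauli P.
So <X_A X_B>_rho = w * (+1) + (1 - w) * 0
= 0.38 * (+1)
= 0.3800

0.3800


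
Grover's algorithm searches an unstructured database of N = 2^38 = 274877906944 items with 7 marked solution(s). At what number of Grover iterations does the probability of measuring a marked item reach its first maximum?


After j Grover iterations the success probability is P(j) = sin^2((2j+1)*theta), where sin(theta) = sqrt(k/N).
N = 2^38 = 274877906944, k = 7
sin(theta) = sqrt(k/N) = 5.046370146e-06
theta = arcsin(sqrt(k/N)) = 5.046370146e-06 rad
P(j) reaches its first maximum when (2j+1)*theta is as close as possible to pi/2, i.e. j = round(pi/(4*theta) - 1/2).
pi/(4*theta) - 1/2 = 155635.7575
(For comparison, the common estimate pi/4 * sqrt(N/k) = 155636.2575; the exact maximiser is used here.)
Optimal iterations = 155636

155636


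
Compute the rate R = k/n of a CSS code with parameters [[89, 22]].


Code rate R = k/n
= 22/89
= 0.2472

0.2472


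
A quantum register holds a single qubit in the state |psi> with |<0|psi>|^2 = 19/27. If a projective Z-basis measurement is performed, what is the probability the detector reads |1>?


|alpha|^2 = 19/27 = 0.7037
|beta|^2 = 1 - 19/27 = 8/27 = 0.2963
P(|1>) = |beta|^2 = 0.2963

0.2963


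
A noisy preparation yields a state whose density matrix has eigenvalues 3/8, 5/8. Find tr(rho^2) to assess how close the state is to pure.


tr(rho^2) = sum of eigenvalues squared
= (3/8)^2 + (5/8)^2
= (9 + 25) / 64
= 34/64
= 0.5312

0.5312


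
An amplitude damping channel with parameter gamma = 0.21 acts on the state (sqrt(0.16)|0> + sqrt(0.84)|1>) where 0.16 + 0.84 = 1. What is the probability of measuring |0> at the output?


For amplitude damping with parameter gamma on state sqrt(a)|0> + sqrt(b)|1>:
alpha^2 = 0.16, beta^2 = 0.84
P(|0>) = alpha^2 + gamma * beta^2
= 0.16 + 0.21 * 0.84
= 0.16 + 0.1764
= 0.3364

0.3364


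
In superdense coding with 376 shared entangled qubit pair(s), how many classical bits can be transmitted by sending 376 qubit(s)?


Superdense coding allows 2 classical bits per shared entangled pair.
376 pair(s) -> 2 * 376 = 752 classical bits

752


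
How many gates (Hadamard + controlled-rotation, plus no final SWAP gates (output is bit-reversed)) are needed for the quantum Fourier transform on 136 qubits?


Hadamard gates: 136
Controlled rotations: n*(n-1)/2 = 136*135/2 = 9180
SWAP gates: 0 (omitted)
Total = 136 + 9180
= 9316

9316


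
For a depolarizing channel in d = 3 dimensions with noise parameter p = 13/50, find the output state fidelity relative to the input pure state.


F = (1-p) + p/d
= (1 - 0.2600) + 0.2600/3
= 0.7400 + 0.0867
= 0.8267

0.8267


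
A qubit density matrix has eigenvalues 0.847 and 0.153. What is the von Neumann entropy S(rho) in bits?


S = -p*log2(p) - (1-p)*log2(1-p)
p = 0.8470, 1-p = 0.1530
= -0.8470 * log2(0.8470) - 0.1530 * log2(0.1530)
= -(-0.2029) - (-0.4144)
= 0.6173

0.6173


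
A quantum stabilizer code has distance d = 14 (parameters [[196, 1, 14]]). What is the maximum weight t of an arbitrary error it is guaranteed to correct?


Code parameters: [[196, 1, 14]], distance d = 14.
Number of correctable errors = floor((d-1)/2)
= floor((14 - 1)/2)
= floor(13/2)
= 6

6


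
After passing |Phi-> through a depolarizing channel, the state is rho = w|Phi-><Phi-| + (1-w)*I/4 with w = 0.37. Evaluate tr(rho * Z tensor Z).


|Phi-> = (|00> - |11>)/sqrt(2)
For the pure Bell state, <Z_A Z_B> = +1 (Bell-state Pauli correlator).
The maximally-mixed part I/4 has tr(I/4 * P tensor P) = 0 for any traceless Pauli P.
So <Z_A Z_B>_rho = w * (+1) + (1 - w) * 0
= 0.37 * (+1)
= 0.3700

0.3700


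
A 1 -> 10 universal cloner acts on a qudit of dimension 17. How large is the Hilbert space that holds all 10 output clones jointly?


Output space = H^(tensor 10) where dim(H) = 17
dim = 17^10
= 289 (after 2 factors)
= 4913 (after 3 factors)
= 83521 (after 4 factors)
= 1419857 (after 5 factors)
= 24137569 (after 6 factors)
= 410338673 (after 7 factors)
= 6975757441 (after 8 factors)
= 118587876497 (after 9 factors)
= 2015993900449 (after 10 factors)
= 2015993900449

2015993900449


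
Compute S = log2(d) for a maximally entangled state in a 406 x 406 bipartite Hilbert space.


For a maximally entangled state in d x d:
S = log2(d) = log2(406)
= 8.6653

8.6653


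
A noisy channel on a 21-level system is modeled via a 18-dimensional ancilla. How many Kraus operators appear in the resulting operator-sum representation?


Tracing out the environment in an orthonormal basis {|i>_E} gives Kraus operators K_i = <i|_E U |0>_E.
Number of Kraus operators = dim(H_env) = d_env
= 18

18


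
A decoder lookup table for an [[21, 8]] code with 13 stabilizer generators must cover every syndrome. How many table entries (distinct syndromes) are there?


Each stabilizer generator gives a binary (+1 or -1) measurement outcome.
With 13 independent generators:
Total syndromes = 2^13
= 8192

8192


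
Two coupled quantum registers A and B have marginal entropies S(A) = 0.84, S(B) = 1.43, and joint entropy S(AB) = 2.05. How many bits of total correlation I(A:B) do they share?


I(A:B) = S(A) + S(B) - S(AB)
= 0.84 + 1.43 - 2.05
= 0.2200

0.2200


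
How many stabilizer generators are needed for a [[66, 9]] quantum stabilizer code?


For an [[n,k]] stabilizer code:
Number of stabilizer generators = n - k
= 66 - 9
= 57

57


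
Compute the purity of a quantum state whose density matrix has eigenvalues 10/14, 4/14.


tr(rho^2) = sum of eigenvalues squared
= (10/14)^2 + (4/14)^2
= (100 + 16) / 196
= 116/196
= 0.5918

0.5918


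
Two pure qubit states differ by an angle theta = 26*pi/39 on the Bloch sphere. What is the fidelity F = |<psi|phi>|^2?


For states separated by angle theta on Bloch sphere:
F = cos^2(theta/2)
theta = 26*pi/39 = 2.0944
theta/2 = 1.0472
cos(theta/2) = 0.5000
F = 0.2500

0.2500


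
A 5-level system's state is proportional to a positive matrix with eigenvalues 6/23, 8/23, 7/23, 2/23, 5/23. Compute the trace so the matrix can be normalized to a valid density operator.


tr(M) = sum of eigenvalues
= 6/23 + 8/23 + 7/23 + 2/23 + 5/23
= 28/23
= 1.2174

1.2174


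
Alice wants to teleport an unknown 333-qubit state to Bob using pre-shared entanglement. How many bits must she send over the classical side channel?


Quantum teleportation requires 2 classical bits per qubit teleported.
333 qubit(s) -> 2 * 333 = 666 classical bits

666


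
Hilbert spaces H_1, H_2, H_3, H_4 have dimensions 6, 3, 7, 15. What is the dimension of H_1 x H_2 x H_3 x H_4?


dim(H_1 x H_2 x H_3 x H_4) = 6 * 3 * 7 * 15
= 18 * 7 * 15
= 126 * 15
= 1890

1890


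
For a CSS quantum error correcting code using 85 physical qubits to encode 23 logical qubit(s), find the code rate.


Code rate R = k/n
= 23/85
= 0.2706

0.2706


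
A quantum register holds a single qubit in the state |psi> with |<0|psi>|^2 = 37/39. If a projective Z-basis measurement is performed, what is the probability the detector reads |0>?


|alpha|^2 = 37/39 = 0.9487
|beta|^2 = 1 - 37/39 = 2/39 = 0.0513
P(|0>) = |alpha|^2 = 0.9487

0.9487


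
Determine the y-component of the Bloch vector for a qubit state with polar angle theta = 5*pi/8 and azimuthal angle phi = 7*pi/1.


theta = 1.9635, phi = 21.9911
r_y = sin(theta)*sin(phi) = 0.9239 * 0.0000
r_y = 0.0000

0.0000


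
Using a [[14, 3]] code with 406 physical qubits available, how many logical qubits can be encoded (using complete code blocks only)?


Each code block uses 14 physical qubits for 3 logical qubit(s).
Number of complete blocks = floor(406 / 14) = 29
Logical qubits = 29 * 3
= 87

87


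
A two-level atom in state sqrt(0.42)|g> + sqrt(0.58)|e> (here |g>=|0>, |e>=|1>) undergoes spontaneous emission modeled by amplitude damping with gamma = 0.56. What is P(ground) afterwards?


For amplitude damping with parameter gamma on state sqrt(a)|0> + sqrt(b)|1>:
alpha^2 = 0.42, beta^2 = 0.58
P(|0>) = alpha^2 + gamma * beta^2
= 0.42 + 0.56 * 0.58
= 0.42 + 0.3248
= 0.7448

0.7448


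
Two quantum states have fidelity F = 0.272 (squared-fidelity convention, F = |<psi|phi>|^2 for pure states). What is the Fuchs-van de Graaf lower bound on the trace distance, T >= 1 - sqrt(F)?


Fuchs-van de Graaf (squared-fidelity convention): 1 - sqrt(F) <= T <= sqrt(1 - F).
Lower bound: T >= 1 - sqrt(F)
sqrt(F) = sqrt(0.272) = 0.5215
T >= 1 - 0.5215
T >= 0.4785

0.4785


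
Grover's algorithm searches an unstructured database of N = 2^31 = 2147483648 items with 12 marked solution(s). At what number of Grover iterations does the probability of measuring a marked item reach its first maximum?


After j Grover iterations the success probability is P(j) = sin^2((2j+1)*theta), where sin(theta) = sqrt(k/N).
N = 2^31 = 2147483648, k = 12
sin(theta) = sqrt(k/N) = 7.475249459e-05
theta = arcsin(sqrt(k/N)) = 7.475249466e-05 rad
P(j) reaches its first maximum when (2j+1)*theta is as close as possible to pi/2, i.e. j = round(pi/(4*theta) - 1/2).
pi/(4*theta) - 1/2 = 10506.1482
(For comparison, the common estimate pi/4 * sqrt(N/k) = 10506.6482; the exact maximiser is used here.)
Optimal iterations = 10506

10506


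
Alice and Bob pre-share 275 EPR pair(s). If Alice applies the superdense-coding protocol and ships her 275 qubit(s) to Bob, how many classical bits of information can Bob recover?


Superdense coding allows 2 classical bits per shared entangled pair.
275 pair(s) -> 2 * 275 = 550 classical bits

550


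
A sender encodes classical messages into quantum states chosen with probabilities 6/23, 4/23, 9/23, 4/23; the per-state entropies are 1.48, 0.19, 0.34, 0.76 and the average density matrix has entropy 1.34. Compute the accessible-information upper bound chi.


chi = S(rho) - sum_i p_i * S(rho_i)
Weighted entropy = 6/23 * 1.48 + 4/23 * 0.19 + 9/23 * 0.34 + 4/23 * 0.76
= 0.6843
chi = 1.34 - 0.6843
= 0.6557

0.6557


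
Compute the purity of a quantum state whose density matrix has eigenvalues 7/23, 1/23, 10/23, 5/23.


tr(rho^2) = sum of eigenvalues squared
= (7/23)^2 + (1/23)^2 + (10/23)^2 + (5/23)^2
= (49 + 1 + 100 + 25) / 529
= 175/529
= 0.3308

0.3308


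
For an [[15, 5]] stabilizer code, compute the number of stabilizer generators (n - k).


For an [[n,k]] stabilizer code:
Number of stabilizer generators = n - k
= 15 - 5
= 10

10


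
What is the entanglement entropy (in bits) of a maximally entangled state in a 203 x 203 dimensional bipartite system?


For a maximally entangled state in d x d:
S = log2(d) = log2(203)
= 7.6653

7.6653


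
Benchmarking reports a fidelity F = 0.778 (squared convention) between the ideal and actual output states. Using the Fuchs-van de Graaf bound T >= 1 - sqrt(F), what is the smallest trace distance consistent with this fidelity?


Fuchs-van de Graaf (squared-fidelity convention): 1 - sqrt(F) <= T <= sqrt(1 - F).
Lower bound: T >= 1 - sqrt(F)
sqrt(F) = sqrt(0.778) = 0.8820
T >= 1 - 0.8820
T >= 0.1180

0.1180


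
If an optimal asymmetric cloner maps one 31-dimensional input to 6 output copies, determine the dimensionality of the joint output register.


Output space = H^(tensor 6) where dim(H) = 31
dim = 31^6
= 961 (after 2 factors)
= 29791 (after 3 factors)
= 923521 (after 4 factors)
= 28629151 (after 5 factors)
= 887503681 (after 6 factors)
= 887503681

887503681


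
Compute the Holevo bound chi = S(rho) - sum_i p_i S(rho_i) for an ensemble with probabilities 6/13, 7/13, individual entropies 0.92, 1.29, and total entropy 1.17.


chi = S(rho) - sum_i p_i * S(rho_i)
Weighted entropy = 6/13 * 0.92 + 7/13 * 1.29
= 1.1192
chi = 1.17 - 1.1192
= 0.0508

0.0508


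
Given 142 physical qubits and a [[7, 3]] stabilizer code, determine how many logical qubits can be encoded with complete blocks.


Each code block uses 7 physical qubits for 3 logical qubit(s).
Number of complete blocks = floor(142 / 7) = 20
Logical qubits = 20 * 3
= 60

60


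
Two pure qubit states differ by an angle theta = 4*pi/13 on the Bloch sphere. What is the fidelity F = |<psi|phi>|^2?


For states separated by angle theta on Bloch sphere:
F = cos^2(theta/2)
theta = 4*pi/13 = 0.9666
theta/2 = 0.4833
cos(theta/2) = 0.8855
F = 0.7840

0.7840


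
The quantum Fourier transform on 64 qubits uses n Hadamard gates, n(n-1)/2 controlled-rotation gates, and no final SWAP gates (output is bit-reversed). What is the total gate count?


Hadamard gates: 64
Controlled rotations: n*(n-1)/2 = 64*63/2 = 2016
SWAP gates: 0 (omitted)
Total = 64 + 2016
= 2080

2080


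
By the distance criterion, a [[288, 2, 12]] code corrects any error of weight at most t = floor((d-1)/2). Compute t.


Code parameters: [[288, 2, 12]], distance d = 12.
Number of correctable errors = floor((d-1)/2)
= floor((12 - 1)/2)
= floor(11/2)
= 5

5


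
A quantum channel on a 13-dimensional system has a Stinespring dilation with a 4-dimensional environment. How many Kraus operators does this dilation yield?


Tracing out the environment in an orthonormal basis {|i>_E} gives Kraus operators K_i = <i|_E U |0>_E.
Number of Kraus operators = dim(H_env) = d_env
= 4

4


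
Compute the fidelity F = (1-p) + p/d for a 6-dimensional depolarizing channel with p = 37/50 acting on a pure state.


F = (1-p) + p/d
= (1 - 0.7400) + 0.7400/6
= 0.2600 + 0.1233
= 0.3833

0.3833


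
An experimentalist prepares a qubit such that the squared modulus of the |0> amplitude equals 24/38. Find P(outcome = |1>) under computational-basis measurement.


|alpha|^2 = 24/38 = 0.6316
|beta|^2 = 1 - 24/38 = 14/38 = 0.3684
P(|1>) = |beta|^2 = 0.3684

0.3684


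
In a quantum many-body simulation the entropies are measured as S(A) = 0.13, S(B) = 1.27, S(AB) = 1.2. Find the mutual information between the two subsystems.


I(A:B) = S(A) + S(B) - S(AB)
= 0.13 + 1.27 - 1.2
= 0.2000

0.2000


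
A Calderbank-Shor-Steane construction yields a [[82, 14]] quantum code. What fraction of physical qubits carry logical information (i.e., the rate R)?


Code rate R = k/n
= 14/82
= 0.1707

0.1707


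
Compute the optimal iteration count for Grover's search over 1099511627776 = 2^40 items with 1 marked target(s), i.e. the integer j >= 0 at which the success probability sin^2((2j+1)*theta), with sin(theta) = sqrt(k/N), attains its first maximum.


After j Grover iterations the success probability is P(j) = sin^2((2j+1)*theta), where sin(theta) = sqrt(k/N).
N = 2^40 = 1099511627776, k = 1
sin(theta) = sqrt(k/N) = 9.536743164e-07
theta = arcsin(sqrt(k/N)) = 9.536743164e-07 rad
P(j) reaches its first maximum when (2j+1)*theta is as close as possible to pi/2, i.e. j = round(pi/(4*theta) - 1/2).
pi/(4*theta) - 1/2 = 823549.1646
(For comparison, the common estimate pi/4 * sqrt(N/k) = 823549.6646; the exact maximiser is used here.)
Optimal iterations = 823549

823549


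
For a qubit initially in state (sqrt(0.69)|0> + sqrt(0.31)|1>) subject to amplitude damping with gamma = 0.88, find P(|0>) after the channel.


For amplitude damping with parameter gamma on state sqrt(a)|0> + sqrt(b)|1>:
alpha^2 = 0.69, beta^2 = 0.31
P(|0>) = alpha^2 + gamma * beta^2
= 0.69 + 0.88 * 0.31
= 0.69 + 0.2728
= 0.9628

0.9628


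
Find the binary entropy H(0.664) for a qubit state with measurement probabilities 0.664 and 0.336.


S = -p*log2(p) - (1-p)*log2(1-p)
p = 0.6640, 1-p = 0.3360
= -0.6640 * log2(0.6640) - 0.3360 * log2(0.3360)
= -(-0.3923) - (-0.5287)
= 0.9209

0.9209


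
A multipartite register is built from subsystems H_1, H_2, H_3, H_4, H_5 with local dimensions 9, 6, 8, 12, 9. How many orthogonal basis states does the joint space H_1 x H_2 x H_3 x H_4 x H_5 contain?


dim(H_1 x H_2 x H_3 x H_4 x H_5) = 9 * 6 * 8 * 12 * 9
= 54 * 8 * 12 * 9
= 432 * 12 * 9
= 5184 * 9
= 46656

46656


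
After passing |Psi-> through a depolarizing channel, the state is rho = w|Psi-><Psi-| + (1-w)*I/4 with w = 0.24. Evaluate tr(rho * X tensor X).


|Psi-> = (|01> - |10>)/sqrt(2)
For the pure Bell state, <X_A X_B> = -1 (Bell-state Pauli correlator).
The maximally-mixed part I/4 has tr(I/4 * P tensor P) = 0 for any traceless Pauli P.
So <X_A X_B>_rho = w * (-1) + (1 - w) * 0
= 0.24 * (-1)
= -0.2400

-0.2400


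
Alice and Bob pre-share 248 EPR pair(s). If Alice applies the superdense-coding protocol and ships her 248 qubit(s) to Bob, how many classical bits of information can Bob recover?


Superdense coding allows 2 classical bits per shared entangled pair.
248 pair(s) -> 2 * 248 = 496 classical bits

496


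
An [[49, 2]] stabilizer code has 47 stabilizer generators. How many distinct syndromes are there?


Each stabilizer generator gives a binary (+1 or -1) measurement outcome.
With 47 independent generators:
Total syndromes = 2^47
= 140737488355328

140737488355328


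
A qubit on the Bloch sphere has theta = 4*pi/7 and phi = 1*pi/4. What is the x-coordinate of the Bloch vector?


theta = 1.7952, phi = 0.7854
r_x = sin(theta)*cos(phi) = 0.9749 * 0.7071
r_x = 0.6894

0.6894


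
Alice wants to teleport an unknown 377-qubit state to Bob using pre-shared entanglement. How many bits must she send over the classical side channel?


Quantum teleportation requires 2 classical bits per qubit teleported.
377 qubit(s) -> 2 * 377 = 754 classical bits

754


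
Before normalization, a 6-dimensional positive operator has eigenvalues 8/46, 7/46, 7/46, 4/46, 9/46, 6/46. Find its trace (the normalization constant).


tr(M) = sum of eigenvalues
= 8/46 + 7/46 + 7/46 + 4/46 + 9/46 + 6/46
= 41/46
= 0.8913

0.8913


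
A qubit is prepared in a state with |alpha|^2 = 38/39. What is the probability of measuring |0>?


|alpha|^2 = 38/39 = 0.9744
|beta|^2 = 1 - 38/39 = 1/39 = 0.0256
P(|0>) = |alpha|^2 = 0.9744

0.9744


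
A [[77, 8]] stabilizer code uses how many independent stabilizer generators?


For an [[n,k]] stabilizer code:
Number of stabilizer generators = n - k
= 77 - 8
= 69

69


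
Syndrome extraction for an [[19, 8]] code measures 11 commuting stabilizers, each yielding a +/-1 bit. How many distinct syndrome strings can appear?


Each stabilizer generator gives a binary (+1 or -1) measurement outcome.
With 11 independent generators:
Total syndromes = 2^11
= 2048

2048


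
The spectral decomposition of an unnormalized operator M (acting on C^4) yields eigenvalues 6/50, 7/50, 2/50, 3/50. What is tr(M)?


tr(M) = sum of eigenvalues
= 6/50 + 7/50 + 2/50 + 3/50
= 18/50
= 0.3600

0.3600


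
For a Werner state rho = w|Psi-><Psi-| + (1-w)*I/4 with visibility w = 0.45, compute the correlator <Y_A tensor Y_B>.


|Psi-> = (|01> - |10>)/sqrt(2)
For the pure Bell state, <Y_A Y_B> = -1 (Bell-state Pauli correlator).
The maximally-mixed part I/4 has tr(I/4 * P tensor P) = 0 for any traceless Pauli P.
So <Y_A Y_B>_rho = w * (-1) + (1 - w) * 0
= 0.45 * (-1)
= -0.4500

-0.4500


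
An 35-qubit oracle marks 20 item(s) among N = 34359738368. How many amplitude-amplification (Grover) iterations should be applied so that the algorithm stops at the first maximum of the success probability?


After j Grover iterations the success probability is P(j) = sin^2((2j+1)*theta), where sin(theta) = sqrt(k/N).
N = 2^35 = 34359738368, k = 20
sin(theta) = sqrt(k/N) = 2.412626389e-05
theta = arcsin(sqrt(k/N)) = 2.412626389e-05 rad
P(j) reaches its first maximum when (2j+1)*theta is as close as possible to pi/2, i.e. j = round(pi/(4*theta) - 1/2).
pi/(4*theta) - 1/2 = 32553.1588
(For comparison, the common estimate pi/4 * sqrt(N/k) = 32553.6588; the exact maximiser is used here.)
Optimal iterations = 32553

32553


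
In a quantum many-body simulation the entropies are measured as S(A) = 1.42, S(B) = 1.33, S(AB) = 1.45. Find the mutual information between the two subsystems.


I(A:B) = S(A) + S(B) - S(AB)
= 1.42 + 1.33 - 1.45
= 1.3000

1.3000


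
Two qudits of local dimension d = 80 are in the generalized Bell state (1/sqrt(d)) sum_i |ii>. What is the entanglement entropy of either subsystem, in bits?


For a maximally entangled state in d x d:
S = log2(d) = log2(80)
= 6.3219

6.3219


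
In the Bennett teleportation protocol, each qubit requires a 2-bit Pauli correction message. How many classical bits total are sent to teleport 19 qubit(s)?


Quantum teleportation requires 2 classical bits per qubit teleported.
19 qubit(s) -> 2 * 19 = 38 classical bits

38


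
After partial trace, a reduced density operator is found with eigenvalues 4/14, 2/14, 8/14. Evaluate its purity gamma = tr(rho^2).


tr(rho^2) = sum of eigenvalues squared
= (4/14)^2 + (2/14)^2 + (8/14)^2
= (16 + 4 + 64) / 196
= 84/196
= 0.4286

0.4286


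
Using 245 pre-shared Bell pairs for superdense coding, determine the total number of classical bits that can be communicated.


Superdense coding allows 2 classical bits per shared entangled pair.
245 pair(s) -> 2 * 245 = 490 classical bits

490


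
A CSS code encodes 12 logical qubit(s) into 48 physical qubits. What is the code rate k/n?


Code rate R = k/n
= 12/48
= 0.2500

0.2500


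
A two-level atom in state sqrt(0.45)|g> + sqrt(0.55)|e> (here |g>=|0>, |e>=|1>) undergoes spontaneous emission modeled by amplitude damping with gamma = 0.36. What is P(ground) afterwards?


For amplitude damping with parameter gamma on state sqrt(a)|0> + sqrt(b)|1>:
alpha^2 = 0.45, beta^2 = 0.55
P(|0>) = alpha^2 + gamma * beta^2
= 0.45 + 0.36 * 0.55
= 0.45 + 0.1980
= 0.6480

0.6480


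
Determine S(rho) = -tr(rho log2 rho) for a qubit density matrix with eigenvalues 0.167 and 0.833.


S = -p*log2(p) - (1-p)*log2(1-p)
p = 0.1670, 1-p = 0.8330
= -0.1670 * log2(0.1670) - 0.8330 * log2(0.8330)
= -(-0.4312) - (-0.2196)
= 0.6508

0.6508


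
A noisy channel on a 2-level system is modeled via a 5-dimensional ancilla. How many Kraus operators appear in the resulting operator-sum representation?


Tracing out the environment in an orthonormal basis {|i>_E} gives Kraus operators K_i = <i|_E U |0>_E.
Number of Kraus operators = dim(H_env) = d_env
= 5

5


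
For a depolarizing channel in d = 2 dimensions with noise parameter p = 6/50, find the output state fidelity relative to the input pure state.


F = (1-p) + p/d
= (1 - 0.1200) + 0.1200/2
= 0.8800 + 0.0600
= 0.9400

0.9400


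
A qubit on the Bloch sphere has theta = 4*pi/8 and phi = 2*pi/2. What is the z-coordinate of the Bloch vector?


theta = 1.5708, phi = 3.1416
r_z = cos(theta) = 0.0000

0.0000


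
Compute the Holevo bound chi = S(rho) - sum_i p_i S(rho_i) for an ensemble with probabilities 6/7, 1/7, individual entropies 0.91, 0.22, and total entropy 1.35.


chi = S(rho) - sum_i p_i * S(rho_i)
Weighted entropy = 6/7 * 0.91 + 1/7 * 0.22
= 0.8114
chi = 1.35 - 0.8114
= 0.5386

0.5386


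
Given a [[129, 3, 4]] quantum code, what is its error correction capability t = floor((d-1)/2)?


Code parameters: [[129, 3, 4]], distance d = 4.
Number of correctable errors = floor((d-1)/2)
= floor((4 - 1)/2)
= floor(3/2)
= 1

1


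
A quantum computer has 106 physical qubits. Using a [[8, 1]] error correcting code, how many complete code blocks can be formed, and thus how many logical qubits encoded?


Each code block uses 8 physical qubits for 1 logical qubit(s).
Number of complete blocks = floor(106 / 8) = 13
Logical qubits = 13 * 1
= 13

13


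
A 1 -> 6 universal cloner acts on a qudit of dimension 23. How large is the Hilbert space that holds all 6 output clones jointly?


Output space = H^(tensor 6) where dim(H) = 23
dim = 23^6
= 529 (after 2 factors)
= 12167 (after 3 factors)
= 279841 (after 4 factors)
= 6436343 (after 5 factors)
= 148035889 (after 6 factors)
= 148035889

148035889


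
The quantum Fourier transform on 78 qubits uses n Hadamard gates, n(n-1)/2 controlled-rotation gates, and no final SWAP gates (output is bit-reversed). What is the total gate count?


Hadamard gates: 78
Controlled rotations: n*(n-1)/2 = 78*77/2 = 3003
SWAP gates: 0 (omitted)
Total = 78 + 3003
= 3081

3081


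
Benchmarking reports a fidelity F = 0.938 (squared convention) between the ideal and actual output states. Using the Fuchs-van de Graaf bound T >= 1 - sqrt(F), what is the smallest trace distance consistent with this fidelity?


Fuchs-van de Graaf (squared-fidelity convention): 1 - sqrt(F) <= T <= sqrt(1 - F).
Lower bound: T >= 1 - sqrt(F)
sqrt(F) = sqrt(0.938) = 0.9685
T >= 1 - 0.9685
T >= 0.0315

0.0315


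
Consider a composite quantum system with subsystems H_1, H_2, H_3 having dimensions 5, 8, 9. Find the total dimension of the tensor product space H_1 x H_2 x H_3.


dim(H_1 x H_2 x H_3) = 5 * 8 * 9
= 40 * 9
= 360

360


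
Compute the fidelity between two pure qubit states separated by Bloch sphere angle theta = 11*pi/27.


For states separated by angle theta on Bloch sphere:
F = cos^2(theta/2)
theta = 11*pi/27 = 1.2799
theta/2 = 0.6400
cos(theta/2) = 0.8021
F = 0.6434

0.6434


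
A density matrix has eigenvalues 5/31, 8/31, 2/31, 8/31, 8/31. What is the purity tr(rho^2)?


tr(rho^2) = sum of eigenvalues squared
= (5/31)^2 + (8/31)^2 + (2/31)^2 + (8/31)^2 + (8/31)^2
= (25 + 64 + 4 + 64 + 64) / 961
= 221/961
= 0.2300

0.2300


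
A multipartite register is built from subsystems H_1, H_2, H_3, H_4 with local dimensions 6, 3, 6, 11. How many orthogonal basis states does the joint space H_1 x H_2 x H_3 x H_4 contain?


dim(H_1 x H_2 x H_3 x H_4) = 6 * 3 * 6 * 11
= 18 * 6 * 11
= 108 * 11
= 1188

1188


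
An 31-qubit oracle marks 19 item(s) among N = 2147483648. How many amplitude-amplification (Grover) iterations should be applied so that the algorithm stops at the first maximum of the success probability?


After j Grover iterations the success probability is P(j) = sin^2((2j+1)*theta), where sin(theta) = sqrt(k/N).
N = 2^31 = 2147483648, k = 19
sin(theta) = sqrt(k/N) = 9.406149297e-05
theta = arcsin(sqrt(k/N)) = 9.40614931e-05 rad
P(j) reaches its first maximum when (2j+1)*theta is as close as possible to pi/2, i.e. j = round(pi/(4*theta) - 1/2).
pi/(4*theta) - 1/2 = 8349.3373
(For comparison, the common estimate pi/4 * sqrt(N/k) = 8349.8373; the exact maximiser is used here.)
Optimal iterations = 8349

8349


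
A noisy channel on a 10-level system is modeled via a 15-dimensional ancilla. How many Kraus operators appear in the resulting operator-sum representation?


Tracing out the environment in an orthonormal basis {|i>_E} gives Kraus operators K_i = <i|_E U |0>_E.
Number of Kraus operators = dim(H_env) = d_env
= 15

15


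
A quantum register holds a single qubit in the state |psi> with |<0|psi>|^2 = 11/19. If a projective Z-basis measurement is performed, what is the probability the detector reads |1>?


|alpha|^2 = 11/19 = 0.5789
|beta|^2 = 1 - 11/19 = 8/19 = 0.4211
P(|1>) = |beta|^2 = 0.4211

0.4211


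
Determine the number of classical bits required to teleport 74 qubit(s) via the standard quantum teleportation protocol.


Quantum teleportation requires 2 classical bits per qubit teleported.
74 qubit(s) -> 2 * 74 = 148 classical bits

148


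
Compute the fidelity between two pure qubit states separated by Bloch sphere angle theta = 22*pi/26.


For states separated by angle theta on Bloch sphere:
F = cos^2(theta/2)
theta = 22*pi/26 = 2.6583
theta/2 = 1.3291
cos(theta/2) = 0.2393
F = 0.0573

0.0573


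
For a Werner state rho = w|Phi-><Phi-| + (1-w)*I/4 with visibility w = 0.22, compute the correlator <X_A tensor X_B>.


|Phi-> = (|00> - |11>)/sqrt(2)
For the pure Bell state, <X_A X_B> = -1 (Bell-state Pauli correlator).
The maximally-mixed part I/4 has tr(I/4 * P tensor P) = 0 for any traceless Pauli P.
So <X_A X_B>_rho = w * (-1) + (1 - w) * 0
= 0.22 * (-1)
= -0.2200

-0.2200


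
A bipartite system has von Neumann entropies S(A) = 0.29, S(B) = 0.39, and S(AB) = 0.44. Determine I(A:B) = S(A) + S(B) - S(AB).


I(A:B) = S(A) + S(B) - S(AB)
= 0.29 + 0.39 - 0.44
= 0.2400

0.2400


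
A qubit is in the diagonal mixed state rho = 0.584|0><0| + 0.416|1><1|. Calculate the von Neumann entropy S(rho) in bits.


S = -p*log2(p) - (1-p)*log2(1-p)
p = 0.5840, 1-p = 0.4160
= -0.5840 * log2(0.5840) - 0.4160 * log2(0.4160)
= -(-0.4532) - (-0.5264)
= 0.9795

0.9795


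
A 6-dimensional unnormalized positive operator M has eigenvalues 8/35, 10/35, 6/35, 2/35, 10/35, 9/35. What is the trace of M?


tr(M) = sum of eigenvalues
= 8/35 + 10/35 + 6/35 + 2/35 + 10/35 + 9/35
= 45/35
= 1.2857

1.2857


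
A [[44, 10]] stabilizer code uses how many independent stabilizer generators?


For an [[n,k]] stabilizer code:
Number of stabilizer generators = n - k
= 44 - 10
= 34

34


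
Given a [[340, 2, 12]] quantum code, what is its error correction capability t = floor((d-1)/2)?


Code parameters: [[340, 2, 12]], distance d = 12.
Number of correctable errors = floor((d-1)/2)
= floor((12 - 1)/2)
= floor(11/2)
= 5

5


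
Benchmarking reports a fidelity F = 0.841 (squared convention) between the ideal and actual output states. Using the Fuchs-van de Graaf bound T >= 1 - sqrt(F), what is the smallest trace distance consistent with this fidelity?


Fuchs-van de Graaf (squared-fidelity convention): 1 - sqrt(F) <= T <= sqrt(1 - F).
Lower bound: T >= 1 - sqrt(F)
sqrt(F) = sqrt(0.841) = 0.9171
T >= 1 - 0.9171
T >= 0.0829

0.0829


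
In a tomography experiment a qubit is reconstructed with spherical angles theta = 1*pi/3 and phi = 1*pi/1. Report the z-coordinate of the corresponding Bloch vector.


theta = 1.0472, phi = 3.1416
r_z = cos(theta) = 0.5000

0.5000


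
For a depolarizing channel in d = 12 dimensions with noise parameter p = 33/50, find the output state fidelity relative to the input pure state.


F = (1-p) + p/d
= (1 - 0.6600) + 0.6600/12
= 0.3400 + 0.0550
= 0.3950

0.3950
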